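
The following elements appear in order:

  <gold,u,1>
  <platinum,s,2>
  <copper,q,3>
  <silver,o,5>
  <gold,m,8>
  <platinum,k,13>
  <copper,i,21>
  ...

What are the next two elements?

<silver,g,34>, <gold,e,55>

Metal: repeats gold → platinum → copper → silver, so gold, platinum, copper, silver, gold, platinum, copper → silver → gold.
Letter: letters move back 2 places in the alphabet, so u, s, q, o, m, k, i → g → e.
Third entry: each term is the sum of the two before it, so 1, 2, 3, 5, 8, 13, 21 → 34 → 55.
Putting the parts together: <silver,g,34> and then <gold,e,55>.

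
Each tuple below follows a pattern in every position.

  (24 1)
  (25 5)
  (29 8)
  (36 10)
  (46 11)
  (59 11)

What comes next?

First component goes 24, 25, 29, 36, 46, 59 → 75 (differences are 1, 4, 7, … (increasing by 3 each time)).
Second component — differences are 4, 3, 2, … (decreasing by 1 each time): 1, 5, 8, 10, 11, 11 → 10.
So the next tuple is (75 10).

(75 10)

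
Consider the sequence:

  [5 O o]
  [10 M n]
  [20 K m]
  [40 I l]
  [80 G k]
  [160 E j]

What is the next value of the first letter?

C

First value: ×2 each step, so 5, 10, 20, 40, 80, 160 → 320.
First letter: O, M, K, I, G, E → C (letters move back 2 places in the alphabet).
Second letter: o, n, m, l, k, j → i (letters move back 1 place in the alphabet).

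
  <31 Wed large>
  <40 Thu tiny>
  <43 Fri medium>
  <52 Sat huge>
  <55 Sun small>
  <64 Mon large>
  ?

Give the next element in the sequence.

First part — alternating steps +9, +3, +9, +3, …: 31, 40, 43, 52, 55, 64 → 67.
For the day, runs through the weekdays Mon→Sun: Wed, Thu, Fri, Sat, Sun, Mon → Tue.
Size — repeats large → tiny → medium → huge → small: large, tiny, medium, huge, small, large → tiny.
So the next element is <67 Tue tiny>.

<67 Tue tiny>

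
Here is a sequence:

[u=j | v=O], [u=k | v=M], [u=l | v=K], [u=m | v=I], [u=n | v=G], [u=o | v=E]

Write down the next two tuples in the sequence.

[u=p | v=C], [u=q | v=A]

U — letters move forward 1 place in the alphabet: j, k, l, m, n, o → p → q.
For the v, letters move back 2 places in the alphabet: O, M, K, I, G, E → C → A.
Putting the parts together: [u=p | v=C] and then [u=q | v=A].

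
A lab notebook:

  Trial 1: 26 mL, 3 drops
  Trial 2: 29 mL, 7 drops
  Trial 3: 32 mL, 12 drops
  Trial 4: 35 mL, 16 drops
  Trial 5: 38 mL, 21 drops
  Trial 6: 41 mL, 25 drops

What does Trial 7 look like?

44 mL, 30 drops

ML goes 26, 29, 32, 35, 38, 41 → 44 (+3 each step).
Drops: alternating steps +4, +5, +4, +5, …, so 3, 7, 12, 16, 21, 25 → 30.
Putting it together: 44 mL, 30 drops.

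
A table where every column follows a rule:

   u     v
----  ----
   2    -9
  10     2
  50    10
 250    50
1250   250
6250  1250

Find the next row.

31250  6250

Column u: ×5 each step, so 2, 10, 50, 250, 1250, 6250 → 31250.
Column v goes -9, 2, 10, 50, 250, 1250 → 6250 (always the previous value of the column u).
Combining the parts gives 31250  6250.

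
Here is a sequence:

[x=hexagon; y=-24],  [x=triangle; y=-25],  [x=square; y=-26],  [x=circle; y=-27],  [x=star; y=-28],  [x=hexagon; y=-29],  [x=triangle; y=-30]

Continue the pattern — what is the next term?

[x=square; y=-31]

X — repeats hexagon → triangle → square → circle → star: hexagon, triangle, square, circle, star, hexagon, triangle → square.
Y: −1 each step, so -24, -25, -26, -27, -28, -29, -30 → -31.
Combining the parts gives [x=square; y=-31].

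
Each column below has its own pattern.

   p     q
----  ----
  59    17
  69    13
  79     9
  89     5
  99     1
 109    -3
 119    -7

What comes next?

129  -11

Column p — +10 each step: 59, 69, 79, 89, 99, 109, 119 → 129.
Column q — −4 each step: 17, 13, 9, 5, 1, -3, -7 → -11.
Combining the parts gives 129  -11.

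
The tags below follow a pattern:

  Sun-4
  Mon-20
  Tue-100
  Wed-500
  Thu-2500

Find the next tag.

Fri-12500

Day: runs through the weekdays Mon→Sun, so Sun, Mon, Tue, Wed, Thu → Fri.
For the second component, ×5 each step: 4, 20, 100, 500, 2500 → 12500.
Putting it together: Fri-12500.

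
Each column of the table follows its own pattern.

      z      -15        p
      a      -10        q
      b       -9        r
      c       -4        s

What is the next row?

First letter: letters move forward 1 place in the alphabet, wrapping Z→A; z, a, b, c → d.
Second component: -15, -10, -9, -4 → -3 (alternating steps +5, +1, +5, +1, …).
For the second letter, letters move forward 1 place in the alphabet: p, q, r, s → t.
Combining the parts gives d  -3  t.

d  -3  t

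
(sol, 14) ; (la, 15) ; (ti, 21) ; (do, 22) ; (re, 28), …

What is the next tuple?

(mi, 29)

Note: runs through the solfège scale do→ti, so sol, la, ti, do, re → mi.
Second part: alternating steps +1, +6, +1, +6, …; 14, 15, 21, 22, 28 → 29.
Combining the parts gives (mi, 29).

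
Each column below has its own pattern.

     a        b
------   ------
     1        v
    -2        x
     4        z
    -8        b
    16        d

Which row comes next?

-32  f

Column a — ×(-2) each step: 1, -2, 4, -8, 16 → -32.
Column b goes v, x, z, b, d → f (letters move forward 2 places in the alphabet, wrapping Z→A).
Putting it together: -32  f.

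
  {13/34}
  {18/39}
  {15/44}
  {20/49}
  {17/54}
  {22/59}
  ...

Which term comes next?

For the first slot, alternating steps +5, −3, +5, −3, …: 13, 18, 15, 20, 17, 22 → 19.
Second slot goes 34, 39, 44, 49, 54, 59 → 64 (+5 each step).
Combining the parts gives {19/64}.

{19/64}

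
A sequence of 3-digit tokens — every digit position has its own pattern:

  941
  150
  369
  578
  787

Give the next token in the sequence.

For the first digit, +2 each step, mod 10: 9, 1, 3, 5, 7 → 9.
Second digit goes 4, 5, 6, 7, 8 → 9 (+1 each step, mod 10).
Third digit — −1 each step, mod 10: 1, 0, 9, 8, 7 → 6.
So the next token is 996.

996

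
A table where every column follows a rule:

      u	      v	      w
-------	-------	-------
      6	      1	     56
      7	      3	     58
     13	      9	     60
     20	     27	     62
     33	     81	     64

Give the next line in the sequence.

53  243  66

Column u: each term is the sum of the two before it; 6, 7, 13, 20, 33 → 53.
For the column v, ×3 each step: 1, 3, 9, 27, 81 → 243.
Column w goes 56, 58, 60, 62, 64 → 66 (+2 each step).
So the next line is 53  243  66.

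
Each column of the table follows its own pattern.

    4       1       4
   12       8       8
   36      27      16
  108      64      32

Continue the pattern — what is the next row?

324  125  64

First component goes 4, 12, 36, 108 → 324 (×3 each step).
For the second component, perfect cubes: 1³, 2³, 3³, …: 1, 8, 27, 64 → 125.
Third component: ×2 each step, so 4, 8, 16, 32 → 64.
So the next row is 324  125  64.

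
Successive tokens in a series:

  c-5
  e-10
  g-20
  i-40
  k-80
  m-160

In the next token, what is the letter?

Letter goes c, e, g, i, k, m → o (letters move forward 2 places in the alphabet).

o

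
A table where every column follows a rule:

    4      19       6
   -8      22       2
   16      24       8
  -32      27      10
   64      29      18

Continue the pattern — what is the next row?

For the first component, ×(-2) each step: 4, -8, 16, -32, 64 → -128.
For the second component, alternating steps +3, +2, +3, +2, …: 19, 22, 24, 27, 29 → 32.
Third component: each term is the sum of the two before it; 6, 2, 8, 10, 18 → 28.
So the next row is -128  32  28.

-128  32  28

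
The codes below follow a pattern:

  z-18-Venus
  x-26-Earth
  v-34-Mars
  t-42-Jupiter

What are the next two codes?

Letter — letters move back 2 places in the alphabet: z, x, v, t → r → p.
Second component — +8 each step: 18, 26, 34, 42 → 50 → 58.
Planet: Venus, Earth, Mars, Jupiter → Saturn → Uranus (runs through the planets Mercury→Neptune).
Putting the parts together: r-50-Saturn and then p-58-Uranus.

r-50-Saturn, p-58-Uranus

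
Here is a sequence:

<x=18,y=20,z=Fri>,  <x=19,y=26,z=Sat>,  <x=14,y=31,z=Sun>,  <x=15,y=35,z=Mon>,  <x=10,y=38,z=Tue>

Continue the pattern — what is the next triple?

X goes 18, 19, 14, 15, 10 → 11 (alternating steps +1, −5, +1, −5, …).
Y: differences are 6, 5, 4, … (decreasing by 1 each time); 20, 26, 31, 35, 38 → 40.
Z goes Fri, Sat, Sun, Mon, Tue → Wed (runs through the weekdays Mon→Sun).
Combining the parts gives <x=11,y=40,z=Wed>.

<x=11,y=40,z=Wed>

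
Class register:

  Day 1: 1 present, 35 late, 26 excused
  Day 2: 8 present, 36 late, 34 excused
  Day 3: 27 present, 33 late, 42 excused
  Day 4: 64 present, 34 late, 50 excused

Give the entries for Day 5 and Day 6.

125 present, 31 late, 58 excused; 216 present, 32 late, 66 excused

Present — perfect cubes: 1³, 2³, 3³, …: 1, 8, 27, 64 → 125 → 216.
Late: alternating steps +1, −3, +1, −3, …, so 35, 36, 33, 34 → 31 → 32.
For the excused, +8 each step: 26, 34, 42, 50 → 58 → 66.
So the next two records are 125 present, 31 late, 58 excused and 216 present, 32 late, 66 excused.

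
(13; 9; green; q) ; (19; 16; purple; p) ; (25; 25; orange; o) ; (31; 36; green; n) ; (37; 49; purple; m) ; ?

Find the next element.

For the first value, +6 each step: 13, 19, 25, 31, 37 → 43.
For the second value, perfect squares: 3², 4², 5², …: 9, 16, 25, 36, 49 → 64.
Colour: repeats green → purple → orange, so green, purple, orange, green, purple → orange.
Letter: q, p, o, n, m → l (letters move back 1 place in the alphabet).
So the next element is (43; 64; orange; l).

(43; 64; orange; l)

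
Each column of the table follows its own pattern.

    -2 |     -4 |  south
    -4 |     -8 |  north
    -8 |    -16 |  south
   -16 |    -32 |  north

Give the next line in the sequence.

For the first component, ×2 each step: -2, -4, -8, -16 → -32.
Second component: always 2 × the first component; -4, -8, -16, -32 → -64.
Direction: alternates south ↔ north; south, north, south, north → south.
Combining the parts gives -32  -64  south.

-32  -64  south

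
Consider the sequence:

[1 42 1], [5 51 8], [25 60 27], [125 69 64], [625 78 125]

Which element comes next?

For the first component, ×5 each step: 1, 5, 25, 125, 625 → 3125.
Second component: +9 each step, so 42, 51, 60, 69, 78 → 87.
Third component — perfect cubes: 1³, 2³, 3³, …: 1, 8, 27, 64, 125 → 216.
Putting it together: [3125 87 216].

[3125 87 216]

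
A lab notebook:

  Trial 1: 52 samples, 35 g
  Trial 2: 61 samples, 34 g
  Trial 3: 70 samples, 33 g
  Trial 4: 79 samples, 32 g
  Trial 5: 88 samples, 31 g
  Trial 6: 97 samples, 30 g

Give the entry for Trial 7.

Samples: +9 each step; 52, 61, 70, 79, 88, 97 → 106.
G — −1 each step: 35, 34, 33, 32, 31, 30 → 29.
Combining the parts gives 106 samples, 29 g.

106 samples, 29 g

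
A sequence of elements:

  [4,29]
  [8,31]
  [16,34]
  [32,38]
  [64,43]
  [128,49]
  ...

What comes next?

[256,56]

For the first entry, ×2 each step: 4, 8, 16, 32, 64, 128 → 256.
Second entry: differences are 2, 3, 4, … (increasing by 1 each time), so 29, 31, 34, 38, 43, 49 → 56.
So the next element is [256,56].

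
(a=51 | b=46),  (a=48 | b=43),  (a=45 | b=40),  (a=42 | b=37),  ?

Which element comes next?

A: −3 each step, so 51, 48, 45, 42 → 39.
B goes 46, 43, 40, 37 → 34 (always 5 less than the a).
Combining the parts gives (a=39 | b=34).

(a=39 | b=34)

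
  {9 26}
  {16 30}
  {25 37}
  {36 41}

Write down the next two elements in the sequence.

First slot: 9, 16, 25, 36 → 49 → 64 (perfect squares: 3², 4², 5², …).
For the second slot, alternating steps +4, +7, +4, +7, …: 26, 30, 37, 41 → 48 → 52.
Putting the parts together: {49 48} and then {64 52}.

{49 48}, {64 52}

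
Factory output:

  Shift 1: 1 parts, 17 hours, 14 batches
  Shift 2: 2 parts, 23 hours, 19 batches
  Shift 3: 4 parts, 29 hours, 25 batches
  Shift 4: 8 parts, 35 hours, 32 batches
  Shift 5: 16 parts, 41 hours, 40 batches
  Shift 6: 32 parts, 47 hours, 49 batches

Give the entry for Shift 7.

Parts: 1, 2, 4, 8, 16, 32 → 64 (×2 each step).
Hours: 17, 23, 29, 35, 41, 47 → 53 (+6 each step).
Batches goes 14, 19, 25, 32, 40, 49 → 59 (differences are 5, 6, 7, … (increasing by 1 each time)).
Putting it together: 64 parts, 53 hours, 59 batches.

64 parts, 53 hours, 59 batches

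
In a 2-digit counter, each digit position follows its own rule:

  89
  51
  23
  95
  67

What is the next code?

39

First digit: 8, 5, 2, 9, 6 → 3 (−3 each step, mod 10).
Second digit — +2 each step, mod 10: 9, 1, 3, 5, 7 → 9.
Putting it together: 39.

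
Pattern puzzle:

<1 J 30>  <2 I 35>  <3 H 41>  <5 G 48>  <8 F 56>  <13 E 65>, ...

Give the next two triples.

First component: each term is the sum of the two before it, so 1, 2, 3, 5, 8, 13 → 21 → 34.
Letter: letters move back 1 place in the alphabet; J, I, H, G, F, E → D → C.
Third component: 30, 35, 41, 48, 56, 65 → 75 → 86 (differences are 5, 6, 7, … (increasing by 1 each time)).
Putting the parts together: <21 D 75> and then <34 C 86>.

<21 D 75>, <34 C 86>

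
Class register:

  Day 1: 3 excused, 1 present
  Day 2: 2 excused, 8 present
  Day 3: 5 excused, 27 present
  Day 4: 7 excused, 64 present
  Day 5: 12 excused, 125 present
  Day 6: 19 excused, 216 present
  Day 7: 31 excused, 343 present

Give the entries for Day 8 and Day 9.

50 excused, 512 present; 81 excused, 729 present

Excused — each term is the sum of the two before it: 3, 2, 5, 7, 12, 19, 31 → 50 → 81.
Present: perfect cubes: 1³, 2³, 3³, …, so 1, 8, 27, 64, 125, 216, 343 → 512 → 729.
So the next two records are 50 excused, 512 present and 81 excused, 729 present.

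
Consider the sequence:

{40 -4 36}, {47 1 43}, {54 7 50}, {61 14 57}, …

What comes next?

{68 22 64}

First value goes 40, 47, 54, 61 → 68 (+7 each step).
Second value: differences are 5, 6, 7, … (increasing by 1 each time), so -4, 1, 7, 14 → 22.
Third value: 36, 43, 50, 57 → 64 (always 4 less than the first value).
Combining the parts gives {68 22 64}.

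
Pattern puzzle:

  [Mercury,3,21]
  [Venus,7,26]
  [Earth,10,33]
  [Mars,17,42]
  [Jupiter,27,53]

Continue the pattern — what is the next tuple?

[Saturn,44,66]

Planet: Mercury, Venus, Earth, Mars, Jupiter → Saturn (runs through the planets Mercury→Neptune).
For the second coordinate, each term is the sum of the two before it: 3, 7, 10, 17, 27 → 44.
Third coordinate — differences are 5, 7, 9, … (increasing by 2 each time): 21, 26, 33, 42, 53 → 66.
Putting it together: [Saturn,44,66].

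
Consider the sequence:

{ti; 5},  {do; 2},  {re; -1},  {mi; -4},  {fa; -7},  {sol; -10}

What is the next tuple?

Note — runs through the solfège scale do→ti: ti, do, re, mi, fa, sol → la.
Second value: −3 each step; 5, 2, -1, -4, -7, -10 → -13.
So the next tuple is {la; -13}.

{la; -13}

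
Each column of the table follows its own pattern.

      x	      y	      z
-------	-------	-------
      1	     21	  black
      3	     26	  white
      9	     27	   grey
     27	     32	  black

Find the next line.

Column x — ×3 each step: 1, 3, 9, 27 → 81.
Column y: 21, 26, 27, 32 → 33 (alternating steps +5, +1, +5, +1, …).
Column z: black, white, grey, black → white (repeats black → white → grey).
So the next line is 81  33  white.

81  33  white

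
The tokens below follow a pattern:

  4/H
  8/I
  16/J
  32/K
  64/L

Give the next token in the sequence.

128/M

For the first component, ×2 each step: 4, 8, 16, 32, 64 → 128.
Letter goes H, I, J, K, L → M (letters move forward 1 place in the alphabet).
So the next token is 128/M.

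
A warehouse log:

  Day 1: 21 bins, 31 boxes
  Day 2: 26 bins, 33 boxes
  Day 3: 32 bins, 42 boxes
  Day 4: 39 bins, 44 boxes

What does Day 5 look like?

47 bins, 53 boxes

Bins goes 21, 26, 32, 39 → 47 (differences are 5, 6, 7, … (increasing by 1 each time)).
For the boxes, alternating steps +2, +9, +2, +9, …: 31, 33, 42, 44 → 53.
So the next row is 47 bins, 53 boxes.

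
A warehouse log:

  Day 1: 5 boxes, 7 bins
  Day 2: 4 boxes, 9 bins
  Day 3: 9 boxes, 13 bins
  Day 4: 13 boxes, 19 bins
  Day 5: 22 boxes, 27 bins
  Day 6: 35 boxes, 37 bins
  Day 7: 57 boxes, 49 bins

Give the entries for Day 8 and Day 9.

92 boxes, 63 bins; 149 boxes, 79 bins

Boxes: each term is the sum of the two before it; 5, 4, 9, 13, 22, 35, 57 → 92 → 149.
Bins: differences are 2, 4, 6, … (increasing by 2 each time); 7, 9, 13, 19, 27, 37, 49 → 63 → 79.
So the next two rows are 92 boxes, 63 bins and 149 boxes, 79 bins.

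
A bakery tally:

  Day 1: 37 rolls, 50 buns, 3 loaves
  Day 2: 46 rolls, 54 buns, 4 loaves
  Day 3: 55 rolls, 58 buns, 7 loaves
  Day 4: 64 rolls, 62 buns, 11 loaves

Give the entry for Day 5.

Rolls: 37, 46, 55, 64 → 73 (+9 each step).
Buns goes 50, 54, 58, 62 → 66 (+4 each step).
Loaves: each term is the sum of the two before it; 3, 4, 7, 11 → 18.
Putting it together: 73 rolls, 66 buns, 18 loaves.

73 rolls, 66 buns, 18 loaves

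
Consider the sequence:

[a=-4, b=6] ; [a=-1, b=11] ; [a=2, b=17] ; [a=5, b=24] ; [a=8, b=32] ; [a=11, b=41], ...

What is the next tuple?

[a=14, b=51]

A — +3 each step: -4, -1, 2, 5, 8, 11 → 14.
B: differences are 5, 6, 7, … (increasing by 1 each time); 6, 11, 17, 24, 32, 41 → 51.
So the next tuple is [a=14, b=51].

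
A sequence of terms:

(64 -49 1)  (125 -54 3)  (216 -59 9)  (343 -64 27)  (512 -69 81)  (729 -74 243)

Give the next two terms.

First value: perfect cubes: 4³, 5³, 6³, …, so 64, 125, 216, 343, 512, 729 → 1000 → 1331.
Second value: −5 each step; -49, -54, -59, -64, -69, -74 → -79 → -84.
Third value: 1, 3, 9, 27, 81, 243 → 729 → 2187 (×3 each step).
So the next two terms are (1000 -79 729) and (1331 -84 2187).

(1000 -79 729), (1331 -84 2187)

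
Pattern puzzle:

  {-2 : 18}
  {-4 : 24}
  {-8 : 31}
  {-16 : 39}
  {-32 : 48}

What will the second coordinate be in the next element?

Second coordinate: 18, 24, 31, 39, 48 → 58 (differences are 6, 7, 8, … (increasing by 1 each time)).

58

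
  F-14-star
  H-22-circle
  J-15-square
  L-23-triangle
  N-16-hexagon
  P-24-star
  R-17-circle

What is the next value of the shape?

square

Shape: repeats star → circle → square → triangle → hexagon; star, circle, square, triangle, hexagon, star, circle → square.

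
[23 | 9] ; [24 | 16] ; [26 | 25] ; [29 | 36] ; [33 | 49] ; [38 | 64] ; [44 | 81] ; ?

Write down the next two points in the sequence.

First component: differences are 1, 2, 3, … (increasing by 1 each time), so 23, 24, 26, 29, 33, 38, 44 → 51 → 59.
For the second component, perfect squares: 3², 4², 5², …: 9, 16, 25, 36, 49, 64, 81 → 100 → 121.
Putting the parts together: [51 | 100] and then [59 | 121].

[51 | 100], [59 | 121]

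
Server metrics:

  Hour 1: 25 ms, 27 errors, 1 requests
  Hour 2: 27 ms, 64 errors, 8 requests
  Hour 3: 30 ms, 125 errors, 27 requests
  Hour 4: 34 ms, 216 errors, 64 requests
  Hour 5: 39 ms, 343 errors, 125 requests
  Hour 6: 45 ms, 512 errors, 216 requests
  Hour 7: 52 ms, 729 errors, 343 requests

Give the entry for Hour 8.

60 ms, 1000 errors, 512 requests

Ms: differences are 2, 3, 4, … (increasing by 1 each time); 25, 27, 30, 34, 39, 45, 52 → 60.
Errors: 27, 64, 125, 216, 343, 512, 729 → 1000 (perfect cubes: 3³, 4³, 5³, …).
Requests: perfect cubes: 1³, 2³, 3³, …; 1, 8, 27, 64, 125, 216, 343 → 512.
So the next row is 60 ms, 1000 errors, 512 requests.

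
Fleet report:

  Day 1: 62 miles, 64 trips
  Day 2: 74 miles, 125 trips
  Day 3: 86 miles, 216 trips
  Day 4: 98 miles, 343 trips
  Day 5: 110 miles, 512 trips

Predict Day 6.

122 miles, 729 trips

For the miles, +12 each step: 62, 74, 86, 98, 110 → 122.
Trips: perfect cubes: 4³, 5³, 6³, …; 64, 125, 216, 343, 512 → 729.
So the next row is 122 miles, 729 trips.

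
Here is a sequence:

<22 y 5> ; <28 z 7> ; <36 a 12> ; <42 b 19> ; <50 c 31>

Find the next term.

First entry: alternating steps +6, +8, +6, +8, …, so 22, 28, 36, 42, 50 → 56.
Letter goes y, z, a, b, c → d (letters move forward 1 place in the alphabet, wrapping Z→A).
Third entry: each term is the sum of the two before it, so 5, 7, 12, 19, 31 → 50.
So the next term is <56 d 50>.

<56 d 50>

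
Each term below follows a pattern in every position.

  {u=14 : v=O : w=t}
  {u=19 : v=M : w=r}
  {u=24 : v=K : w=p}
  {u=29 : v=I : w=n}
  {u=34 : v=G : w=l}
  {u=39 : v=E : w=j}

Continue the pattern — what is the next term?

For the u, +5 each step: 14, 19, 24, 29, 34, 39 → 44.
V: letters move back 2 places in the alphabet, so O, M, K, I, G, E → C.
W goes t, r, p, n, l, j → h (letters move back 2 places in the alphabet).
So the next term is {u=44 : v=C : w=h}.

{u=44 : v=C : w=h}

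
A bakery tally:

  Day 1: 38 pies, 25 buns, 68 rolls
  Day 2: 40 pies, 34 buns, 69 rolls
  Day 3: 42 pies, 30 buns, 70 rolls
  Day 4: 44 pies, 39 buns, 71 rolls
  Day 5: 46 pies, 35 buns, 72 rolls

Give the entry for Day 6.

48 pies, 44 buns, 73 rolls

Pies goes 38, 40, 42, 44, 46 → 48 (+2 each step).
Buns: alternating steps +9, −4, +9, −4, …, so 25, 34, 30, 39, 35 → 44.
For the rolls, +1 each step: 68, 69, 70, 71, 72 → 73.
Putting it together: 48 pies, 44 buns, 73 rolls.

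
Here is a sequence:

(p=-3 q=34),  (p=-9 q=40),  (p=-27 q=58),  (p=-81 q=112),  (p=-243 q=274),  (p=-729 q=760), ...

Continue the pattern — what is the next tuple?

P: -3, -9, -27, -81, -243, -729 → -2187 (×3 each step).
Q — together with the p always sums to 31: 34, 40, 58, 112, 274, 760 → 2218.
Combining the parts gives (p=-2187 q=2218).

(p=-2187 q=2218)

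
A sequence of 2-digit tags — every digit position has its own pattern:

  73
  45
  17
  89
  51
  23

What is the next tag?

95

First digit: −3 each step, mod 10, so 7, 4, 1, 8, 5, 2 → 9.
Second digit — +2 each step, mod 10: 3, 5, 7, 9, 1, 3 → 5.
So the next tag is 95.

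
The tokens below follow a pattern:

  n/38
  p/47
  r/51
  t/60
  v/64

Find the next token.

Letter: letters move forward 2 places in the alphabet, so n, p, r, t, v → x.
Second component: 38, 47, 51, 60, 64 → 73 (alternating steps +9, +4, +9, +4, …).
Combining the parts gives x/73.

x/73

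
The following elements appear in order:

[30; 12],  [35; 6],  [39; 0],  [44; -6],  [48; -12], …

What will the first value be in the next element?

53

First value goes 30, 35, 39, 44, 48 → 53 (alternating steps +5, +4, +5, +4, …).
For the second value, −6 each step: 12, 6, 0, -6, -12 → -18.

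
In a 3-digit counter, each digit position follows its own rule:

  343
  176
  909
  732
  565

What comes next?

First digit: −2 each step, mod 10; 3, 1, 9, 7, 5 → 3.
Second digit: +3 each step, mod 10; 4, 7, 0, 3, 6 → 9.
Third digit — +3 each step, mod 10: 3, 6, 9, 2, 5 → 8.
So the next label is 398.

398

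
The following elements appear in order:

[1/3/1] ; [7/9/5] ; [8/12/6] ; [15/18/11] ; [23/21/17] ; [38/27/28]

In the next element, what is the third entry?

Third entry goes 1, 5, 6, 11, 17, 28 → 45 (each term is the sum of the two before it).

45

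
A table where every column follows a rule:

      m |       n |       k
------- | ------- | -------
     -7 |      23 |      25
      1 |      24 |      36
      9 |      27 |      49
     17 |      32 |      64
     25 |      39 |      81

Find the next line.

33  48  100

Column m — +8 each step: -7, 1, 9, 17, 25 → 33.
For the column n, differences are 1, 3, 5, … (increasing by 2 each time): 23, 24, 27, 32, 39 → 48.
For the column k, perfect squares: 5², 6², 7², …: 25, 36, 49, 64, 81 → 100.
Combining the parts gives 33  48  100.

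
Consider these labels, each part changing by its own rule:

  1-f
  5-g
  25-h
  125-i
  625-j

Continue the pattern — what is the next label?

3125-k

First component: 1, 5, 25, 125, 625 → 3125 (×5 each step).
Letter goes f, g, h, i, j → k (letters move forward 1 place in the alphabet).
Combining the parts gives 3125-k.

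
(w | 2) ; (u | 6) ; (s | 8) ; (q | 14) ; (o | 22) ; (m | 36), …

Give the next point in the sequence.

(k | 58)

Letter — letters move back 2 places in the alphabet: w, u, s, q, o, m → k.
Second component: each term is the sum of the two before it; 2, 6, 8, 14, 22, 36 → 58.
Combining the parts gives (k | 58).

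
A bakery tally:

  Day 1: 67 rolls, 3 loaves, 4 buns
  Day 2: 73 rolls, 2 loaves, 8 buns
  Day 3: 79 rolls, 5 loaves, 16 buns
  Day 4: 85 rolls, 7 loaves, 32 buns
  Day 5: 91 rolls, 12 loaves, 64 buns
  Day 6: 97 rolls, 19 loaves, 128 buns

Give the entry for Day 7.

103 rolls, 31 loaves, 256 buns

Rolls: 67, 73, 79, 85, 91, 97 → 103 (+6 each step).
Loaves: 3, 2, 5, 7, 12, 19 → 31 (each term is the sum of the two before it).
Buns: ×2 each step, so 4, 8, 16, 32, 64, 128 → 256.
So the next row is 103 rolls, 31 loaves, 256 buns.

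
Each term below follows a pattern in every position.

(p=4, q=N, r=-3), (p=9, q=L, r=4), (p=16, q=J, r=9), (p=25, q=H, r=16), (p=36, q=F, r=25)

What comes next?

P: perfect squares: 2², 3², 4², …, so 4, 9, 16, 25, 36 → 49.
Q: letters move back 2 places in the alphabet; N, L, J, H, F → D.
R: always the previous value of the p; -3, 4, 9, 16, 25 → 36.
So the next term is (p=49, q=D, r=36).

(p=49, q=D, r=36)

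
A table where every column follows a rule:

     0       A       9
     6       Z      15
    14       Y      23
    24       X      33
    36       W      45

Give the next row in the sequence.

50  V  59

First component — differences are 6, 8, 10, … (increasing by 2 each time): 0, 6, 14, 24, 36 → 50.
Letter: letters move back 1 place in the alphabet, wrapping A→Z, so A, Z, Y, X, W → V.
Third component goes 9, 15, 23, 33, 45 → 59 (always 9 more than the first component).
Putting it together: 50  V  59.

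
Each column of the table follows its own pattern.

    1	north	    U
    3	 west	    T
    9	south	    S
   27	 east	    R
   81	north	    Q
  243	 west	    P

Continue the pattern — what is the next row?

729  south  O

First component: ×3 each step, so 1, 3, 9, 27, 81, 243 → 729.
Direction: repeats north → west → south → east, so north, west, south, east, north, west → south.
Letter — letters move back 1 place in the alphabet: U, T, S, R, Q, P → O.
Combining the parts gives 729  south  O.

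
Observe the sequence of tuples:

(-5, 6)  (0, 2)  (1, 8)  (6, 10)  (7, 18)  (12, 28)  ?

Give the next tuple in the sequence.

(13, 46)

First component: alternating steps +5, +1, +5, +1, …; -5, 0, 1, 6, 7, 12 → 13.
Second component: each term is the sum of the two before it, so 6, 2, 8, 10, 18, 28 → 46.
So the next tuple is (13, 46).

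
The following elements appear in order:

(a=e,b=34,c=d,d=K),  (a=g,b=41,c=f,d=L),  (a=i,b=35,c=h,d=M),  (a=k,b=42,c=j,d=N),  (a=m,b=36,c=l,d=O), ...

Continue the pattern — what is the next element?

A: e, g, i, k, m → o (letters move forward 2 places in the alphabet).
B: 34, 41, 35, 42, 36 → 43 (alternating steps +7, −6, +7, −6, …).
For the c, letters move forward 2 places in the alphabet: d, f, h, j, l → n.
D goes K, L, M, N, O → P (letters move forward 1 place in the alphabet).
Putting it together: (a=o,b=43,c=n,d=P).

(a=o,b=43,c=n,d=P)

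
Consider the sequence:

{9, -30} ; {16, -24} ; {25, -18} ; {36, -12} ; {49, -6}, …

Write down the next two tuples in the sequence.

{64, 0}, {81, 6}

First value: perfect squares: 3², 4², 5², …, so 9, 16, 25, 36, 49 → 64 → 81.
For the second value, +6 each step: -30, -24, -18, -12, -6 → 0 → 6.
Putting the parts together: {64, 0} and then {81, 6}.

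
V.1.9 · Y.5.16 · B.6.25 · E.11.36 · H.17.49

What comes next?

K.28.64

For the letter, letters move forward 3 places in the alphabet, wrapping Z→A: V, Y, B, E, H → K.
Second component — each term is the sum of the two before it: 1, 5, 6, 11, 17 → 28.
Third component — perfect squares: 3², 4², 5², …: 9, 16, 25, 36, 49 → 64.
Combining the parts gives K.28.64.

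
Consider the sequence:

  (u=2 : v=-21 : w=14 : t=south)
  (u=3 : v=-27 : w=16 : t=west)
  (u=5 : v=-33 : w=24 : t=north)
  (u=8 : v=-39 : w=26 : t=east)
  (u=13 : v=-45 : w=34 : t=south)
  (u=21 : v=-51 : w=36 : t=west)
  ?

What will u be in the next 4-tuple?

34

U — each term is the sum of the two before it: 2, 3, 5, 8, 13, 21 → 34.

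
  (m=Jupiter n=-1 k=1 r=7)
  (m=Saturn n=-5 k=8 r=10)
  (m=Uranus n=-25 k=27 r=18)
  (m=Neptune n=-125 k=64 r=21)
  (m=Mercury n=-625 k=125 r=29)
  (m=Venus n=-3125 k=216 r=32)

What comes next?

M: Jupiter, Saturn, Uranus, Neptune, Mercury, Venus → Earth (runs through the planets Mercury→Neptune).
N: ×5 each step; -1, -5, -25, -125, -625, -3125 → -15625.
K — perfect cubes: 1³, 2³, 3³, …: 1, 8, 27, 64, 125, 216 → 343.
R goes 7, 10, 18, 21, 29, 32 → 40 (alternating steps +3, +8, +3, +8, …).
Putting it together: (m=Earth n=-15625 k=343 r=40).

(m=Earth n=-15625 k=343 r=40)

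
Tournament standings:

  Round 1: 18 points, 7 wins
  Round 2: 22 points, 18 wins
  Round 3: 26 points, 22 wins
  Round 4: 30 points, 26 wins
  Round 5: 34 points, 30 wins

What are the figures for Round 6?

Points goes 18, 22, 26, 30, 34 → 38 (+4 each step).
Wins: always the previous value of the points; 7, 18, 22, 26, 30 → 34.
Combining the parts gives 38 points, 34 wins.

38 points, 34 wins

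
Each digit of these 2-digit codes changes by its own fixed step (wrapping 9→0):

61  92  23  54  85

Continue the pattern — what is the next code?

First digit: 6, 9, 2, 5, 8 → 1 (+3 each step, mod 10).
Second digit goes 1, 2, 3, 4, 5 → 6 (+1 each step, mod 10).
So the next code is 16.

16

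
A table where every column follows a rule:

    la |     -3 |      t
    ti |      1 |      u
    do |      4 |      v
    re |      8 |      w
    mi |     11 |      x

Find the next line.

Note: la, ti, do, re, mi → fa (runs through the solfège scale do→ti).
Second component: -3, 1, 4, 8, 11 → 15 (alternating steps +4, +3, +4, +3, …).
Letter goes t, u, v, w, x → y (letters move forward 1 place in the alphabet).
Combining the parts gives fa  15  y.

fa  15  y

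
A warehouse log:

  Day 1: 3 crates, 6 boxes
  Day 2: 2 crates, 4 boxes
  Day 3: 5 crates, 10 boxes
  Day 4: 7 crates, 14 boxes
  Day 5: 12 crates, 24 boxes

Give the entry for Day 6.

19 crates, 38 boxes

Crates — each term is the sum of the two before it: 3, 2, 5, 7, 12 → 19.
Boxes goes 6, 4, 10, 14, 24 → 38 (always 2 × the crates).
So the next row is 19 crates, 38 boxes.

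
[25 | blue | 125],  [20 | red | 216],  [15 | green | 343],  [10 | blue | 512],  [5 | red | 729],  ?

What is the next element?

[0 | green | 1000]

For the first coordinate, −5 each step: 25, 20, 15, 10, 5 → 0.
Colour: blue, red, green, blue, red → green (repeats blue → red → green).
For the third coordinate, perfect cubes: 5³, 6³, 7³, …: 125, 216, 343, 512, 729 → 1000.
So the next element is [0 | green | 1000].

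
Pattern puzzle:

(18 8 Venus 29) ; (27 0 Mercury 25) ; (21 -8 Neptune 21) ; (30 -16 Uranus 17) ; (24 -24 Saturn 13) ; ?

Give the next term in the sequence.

(33 -32 Jupiter 9)

First slot: 18, 27, 21, 30, 24 → 33 (alternating steps +9, −6, +9, −6, …).
For the second slot, −8 each step: 8, 0, -8, -16, -24 → -32.
Planet — runs backward through the planets Mercury→Neptune: Venus, Mercury, Neptune, Uranus, Saturn → Jupiter.
Fourth slot: −4 each step, so 29, 25, 21, 17, 13 → 9.
Combining the parts gives (33 -32 Jupiter 9).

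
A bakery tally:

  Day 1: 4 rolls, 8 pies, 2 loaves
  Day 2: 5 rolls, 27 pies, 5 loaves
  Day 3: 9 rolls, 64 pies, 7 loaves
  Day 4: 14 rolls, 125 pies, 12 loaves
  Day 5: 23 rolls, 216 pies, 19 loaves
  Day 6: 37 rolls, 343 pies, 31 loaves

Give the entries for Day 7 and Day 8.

Rolls: each term is the sum of the two before it, so 4, 5, 9, 14, 23, 37 → 60 → 97.
Pies: perfect cubes: 2³, 3³, 4³, …, so 8, 27, 64, 125, 216, 343 → 512 → 729.
Loaves goes 2, 5, 7, 12, 19, 31 → 50 → 81 (each term is the sum of the two before it).
Putting the parts together: 60 rolls, 512 pies, 50 loaves and then 97 rolls, 729 pies, 81 loaves.

60 rolls, 512 pies, 50 loaves; 97 rolls, 729 pies, 81 loaves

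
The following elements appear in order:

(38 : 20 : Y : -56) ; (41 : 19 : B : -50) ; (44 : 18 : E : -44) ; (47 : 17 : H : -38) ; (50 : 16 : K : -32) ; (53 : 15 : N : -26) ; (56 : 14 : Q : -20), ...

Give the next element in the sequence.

First part: 38, 41, 44, 47, 50, 53, 56 → 59 (+3 each step).
Second part: 20, 19, 18, 17, 16, 15, 14 → 13 (−1 each step).
Letter: letters move forward 3 places in the alphabet, wrapping Z→A; Y, B, E, H, K, N, Q → T.
Fourth part: +6 each step; -56, -50, -44, -38, -32, -26, -20 → -14.
Combining the parts gives (59 : 13 : T : -14).

(59 : 13 : T : -14)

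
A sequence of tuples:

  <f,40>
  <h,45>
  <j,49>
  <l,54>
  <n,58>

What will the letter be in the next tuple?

p

Letter: letters move forward 2 places in the alphabet, so f, h, j, l, n → p.
Second slot goes 40, 45, 49, 54, 58 → 63 (alternating steps +5, +4, +5, +4, …).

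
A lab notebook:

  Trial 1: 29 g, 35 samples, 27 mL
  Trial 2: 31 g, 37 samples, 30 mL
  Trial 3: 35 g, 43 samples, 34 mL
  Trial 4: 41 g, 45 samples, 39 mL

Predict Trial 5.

G: 29, 31, 35, 41 → 49 (differences are 2, 4, 6, … (increasing by 2 each time)).
For the samples, alternating steps +2, +6, +2, +6, …: 35, 37, 43, 45 → 51.
ML: differences are 3, 4, 5, … (increasing by 1 each time); 27, 30, 34, 39 → 45.
Putting it together: 49 g, 51 samples, 45 mL.

49 g, 51 samples, 45 mL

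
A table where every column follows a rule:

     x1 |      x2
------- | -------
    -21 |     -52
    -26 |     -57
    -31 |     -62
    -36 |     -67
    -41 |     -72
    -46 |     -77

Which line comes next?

-51  -82

Column x1: -21, -26, -31, -36, -41, -46 → -51 (−5 each step).
Column x2 goes -52, -57, -62, -67, -72, -77 → -82 (−5 each step).
So the next line is -51  -82.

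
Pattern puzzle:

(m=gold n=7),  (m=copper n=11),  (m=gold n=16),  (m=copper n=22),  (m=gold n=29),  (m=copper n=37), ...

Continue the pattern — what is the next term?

For the m, alternates gold ↔ copper: gold, copper, gold, copper, gold, copper → gold.
N goes 7, 11, 16, 22, 29, 37 → 46 (differences are 4, 5, 6, … (increasing by 1 each time)).
Combining the parts gives (m=gold n=46).

(m=gold n=46)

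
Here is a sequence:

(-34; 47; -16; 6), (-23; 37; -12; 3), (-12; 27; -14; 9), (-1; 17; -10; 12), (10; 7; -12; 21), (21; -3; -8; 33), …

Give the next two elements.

(32; -13; -10; 54), (43; -23; -6; 87)

For the first value, +11 each step: -34, -23, -12, -1, 10, 21 → 32 → 43.
Second value: −10 each step; 47, 37, 27, 17, 7, -3 → -13 → -23.
Third value: alternating steps +4, −2, +4, −2, …, so -16, -12, -14, -10, -12, -8 → -10 → -6.
For the fourth value, each term is the sum of the two before it: 6, 3, 9, 12, 21, 33 → 54 → 87.
So the next two elements are (32; -13; -10; 54) and (43; -23; -6; 87).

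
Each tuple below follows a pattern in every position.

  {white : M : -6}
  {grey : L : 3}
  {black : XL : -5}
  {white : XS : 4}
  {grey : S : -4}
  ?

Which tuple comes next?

{black : M : 5}

Shade goes white, grey, black, white, grey → black (repeats white → grey → black).
Size: M, L, XL, XS, S → M (runs through clothing sizes XS→XL).
Third part: alternating steps +9, −8, +9, −8, …; -6, 3, -5, 4, -4 → 5.
Putting it together: {black : M : 5}.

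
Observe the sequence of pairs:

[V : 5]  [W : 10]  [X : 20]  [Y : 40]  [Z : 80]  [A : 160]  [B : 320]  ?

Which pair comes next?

[C : 640]

Letter — letters move forward 1 place in the alphabet, wrapping Z→A: V, W, X, Y, Z, A, B → C.
Second entry: ×2 each step, so 5, 10, 20, 40, 80, 160, 320 → 640.
Putting it together: [C : 640].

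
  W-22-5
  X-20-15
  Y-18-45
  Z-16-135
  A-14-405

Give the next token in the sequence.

B-12-1215

Letter: W, X, Y, Z, A → B (letters move forward 1 place in the alphabet, wrapping Z→A).
Second component — −2 each step: 22, 20, 18, 16, 14 → 12.
Third component: ×3 each step, so 5, 15, 45, 135, 405 → 1215.
Combining the parts gives B-12-1215.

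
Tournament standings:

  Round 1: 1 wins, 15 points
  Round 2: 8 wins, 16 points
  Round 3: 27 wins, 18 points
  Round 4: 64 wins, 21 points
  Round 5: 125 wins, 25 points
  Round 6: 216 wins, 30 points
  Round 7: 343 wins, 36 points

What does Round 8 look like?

Wins: perfect cubes: 1³, 2³, 3³, …, so 1, 8, 27, 64, 125, 216, 343 → 512.
Points: differences are 1, 2, 3, … (increasing by 1 each time); 15, 16, 18, 21, 25, 30, 36 → 43.
Putting it together: 512 wins, 43 points.

512 wins, 43 points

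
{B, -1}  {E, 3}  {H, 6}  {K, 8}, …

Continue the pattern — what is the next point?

{N, 9}

Letter: B, E, H, K → N (letters move forward 3 places in the alphabet).
For the second entry, differences are 4, 3, 2, … (decreasing by 1 each time): -1, 3, 6, 8 → 9.
Combining the parts gives {N, 9}.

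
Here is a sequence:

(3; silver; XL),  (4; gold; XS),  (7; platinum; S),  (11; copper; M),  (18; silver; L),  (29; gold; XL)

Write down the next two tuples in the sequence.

(47; platinum; XS), (76; copper; S)

First component — each term is the sum of the two before it: 3, 4, 7, 11, 18, 29 → 47 → 76.
Metal: silver, gold, platinum, copper, silver, gold → platinum → copper (repeats silver → gold → platinum → copper).
Size — repeats XL → XS → S → M → L: XL, XS, S, M, L, XL → XS → S.
Putting the parts together: (47; platinum; XS) and then (76; copper; S).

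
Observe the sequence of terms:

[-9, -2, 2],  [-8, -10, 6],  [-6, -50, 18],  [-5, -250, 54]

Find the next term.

First entry: -9, -8, -6, -5 → -3 (alternating steps +1, +2, +1, +2, …).
Second entry: -2, -10, -50, -250 → -1250 (×5 each step).
Third entry: ×3 each step, so 2, 6, 18, 54 → 162.
Putting it together: [-3, -1250, 162].

[-3, -1250, 162]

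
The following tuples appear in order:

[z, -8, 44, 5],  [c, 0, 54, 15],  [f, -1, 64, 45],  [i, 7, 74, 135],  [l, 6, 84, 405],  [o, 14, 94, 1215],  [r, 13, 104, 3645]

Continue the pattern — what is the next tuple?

[u, 21, 114, 10935]

Letter: letters move forward 3 places in the alphabet, wrapping Z→A, so z, c, f, i, l, o, r → u.
Second coordinate: -8, 0, -1, 7, 6, 14, 13 → 21 (alternating steps +8, −1, +8, −1, …).
Third coordinate — +10 each step: 44, 54, 64, 74, 84, 94, 104 → 114.
Fourth coordinate: ×3 each step; 5, 15, 45, 135, 405, 1215, 3645 → 10935.
Putting it together: [u, 21, 114, 10935].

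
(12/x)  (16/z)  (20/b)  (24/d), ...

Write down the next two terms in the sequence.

(28/f), (32/h)

For the first component, +4 each step: 12, 16, 20, 24 → 28 → 32.
Letter — letters move forward 2 places in the alphabet, wrapping Z→A: x, z, b, d → f → h.
Putting the parts together: (28/f) and then (32/h).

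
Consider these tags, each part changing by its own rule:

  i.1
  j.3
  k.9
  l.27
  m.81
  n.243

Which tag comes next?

Letter: letters move forward 1 place in the alphabet; i, j, k, l, m, n → o.
Second component: 1, 3, 9, 27, 81, 243 → 729 (×3 each step).
Putting it together: o.729.

o.729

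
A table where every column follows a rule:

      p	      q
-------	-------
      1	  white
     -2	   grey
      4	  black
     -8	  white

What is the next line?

16  grey

Column p: ×(-2) each step; 1, -2, 4, -8 → 16.
Column q goes white, grey, black, white → grey (repeats white → grey → black).
Putting it together: 16  grey.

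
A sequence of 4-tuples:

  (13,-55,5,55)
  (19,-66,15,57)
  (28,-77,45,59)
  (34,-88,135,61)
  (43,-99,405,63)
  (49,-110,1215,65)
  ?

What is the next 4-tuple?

(58,-121,3645,67)

First component: 13, 19, 28, 34, 43, 49 → 58 (alternating steps +6, +9, +6, +9, …).
Second component goes -55, -66, -77, -88, -99, -110 → -121 (−11 each step).
Third component: ×3 each step; 5, 15, 45, 135, 405, 1215 → 3645.
Fourth component goes 55, 57, 59, 61, 63, 65 → 67 (+2 each step).
Combining the parts gives (58,-121,3645,67).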